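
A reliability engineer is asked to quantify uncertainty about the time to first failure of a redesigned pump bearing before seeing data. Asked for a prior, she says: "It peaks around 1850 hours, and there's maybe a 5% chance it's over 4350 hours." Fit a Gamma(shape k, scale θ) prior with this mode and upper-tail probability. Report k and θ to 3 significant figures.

k ≈ 4.74, θ ≈ 495

Gamma(k,θ) with k>1 has mode (k−1)θ, so θ = 1850/(k−1).
Need P(X < 4350) = 0.95 with θ tied to k this way. Start at k = 2, θ = 1850: P(X<4350) ≈ 0.681.
Too low — raise k to concentrate. Iterating converges to k ≈ 4.74.
Then θ = 1850/(4.74−1) ≈ 495.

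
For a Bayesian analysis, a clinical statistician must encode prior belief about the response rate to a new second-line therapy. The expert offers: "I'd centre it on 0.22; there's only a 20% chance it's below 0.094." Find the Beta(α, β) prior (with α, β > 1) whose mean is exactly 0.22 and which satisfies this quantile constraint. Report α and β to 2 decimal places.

α ≈ 1.70, β ≈ 6.03

With mean 0.22 fixed, write α = 0.22s, β = 0.78s where s = α+β.
Need P(θ < 0.094) = 0.2 under Beta(0.22s, 0.78s). Normal approximation: (q−m)/√(m(1−m)/s) ≈ z_{0.2} = -0.842, so s ≈ 0.22·0.78·(-0.842)²/(0.094−0.22)² = 7.7.
At s = 7.7: P(θ<0.094) ≈ 0.202. Adjusting to match 0.2 gives s ≈ 7.74.
So α = 0.22·7.74 ≈ 1.70, β = 0.78·7.74 ≈ 6.03.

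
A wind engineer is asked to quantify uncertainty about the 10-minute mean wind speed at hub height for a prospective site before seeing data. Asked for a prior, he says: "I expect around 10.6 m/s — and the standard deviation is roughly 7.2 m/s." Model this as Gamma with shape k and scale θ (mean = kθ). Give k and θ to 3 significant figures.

k ≈ 2.17, θ ≈ 4.89

For Gamma(k, scale θ): mean = kθ, variance = kθ², so CV = 1/√k.
CV = SD/mean = 7.2/10.6 = 0.6792, hence k = 1/CV² = 2.17.
Then θ = mean/k = 10.6/2.17 = 4.89.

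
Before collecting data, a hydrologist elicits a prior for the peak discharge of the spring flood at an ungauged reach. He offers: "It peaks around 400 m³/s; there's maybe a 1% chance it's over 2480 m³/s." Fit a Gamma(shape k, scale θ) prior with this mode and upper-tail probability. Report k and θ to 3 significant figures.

k ≈ 2.1, θ ≈ 363

Gamma(k,θ) with k>1 has mode (k−1)θ, so θ = 400/(k−1).
Need P(X < 2480) = 0.99 with θ tied to k this way. Start at k = 2, θ = 400: P(X<2480) ≈ 0.985.
Too low — raise k to concentrate. Iterating converges to k ≈ 2.1.
Then θ = 400/(2.1−1) ≈ 363.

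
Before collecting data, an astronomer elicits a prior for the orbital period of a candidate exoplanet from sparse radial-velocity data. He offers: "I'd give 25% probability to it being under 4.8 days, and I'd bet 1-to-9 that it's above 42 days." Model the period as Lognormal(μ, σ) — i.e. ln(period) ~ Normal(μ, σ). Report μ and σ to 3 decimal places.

μ ≈ 2.317, σ ≈ 1.109

If T ~ Lognormal(μ,σ) then ln T ~ Normal(μ,σ), so the p-quantile of ln T is μ + z_p·σ.
ln(4.8) = 1.569 and ln(42) = 3.738; z_{0.25} = -0.6745, z_{0.9} = 1.282.
σ = (3.738 − 1.569)/(1.282 − (-0.6745)) = 1.109.
μ = 1.569 − (-0.6745)·1.109 = 2.317.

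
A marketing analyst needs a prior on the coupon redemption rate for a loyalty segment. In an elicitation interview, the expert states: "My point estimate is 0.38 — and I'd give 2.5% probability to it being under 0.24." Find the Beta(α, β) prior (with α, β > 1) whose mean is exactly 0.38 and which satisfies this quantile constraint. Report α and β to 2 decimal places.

With mean 0.38 fixed, write α = 0.38s, β = 0.62s where s = α+β.
Need P(θ < 0.24) = 0.025 under Beta(0.38s, 0.62s). Normal approximation: (q−m)/√(m(1−m)/s) ≈ z_{0.025} = -1.96, so s ≈ 0.38·0.62·(-1.96)²/(0.24−0.38)² = 46.2.
At s = 46.2: P(θ<0.24) ≈ 0.019. Adjusting to match 0.025 gives s ≈ 41.24.
So α = 0.38·41.24 ≈ 15.67, β = 0.62·41.24 ≈ 25.57.

α ≈ 15.67, β ≈ 25.57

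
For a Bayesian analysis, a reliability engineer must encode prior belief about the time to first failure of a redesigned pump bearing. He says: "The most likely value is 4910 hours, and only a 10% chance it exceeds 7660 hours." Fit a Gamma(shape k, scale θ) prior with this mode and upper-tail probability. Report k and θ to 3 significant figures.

k ≈ 10.5, θ ≈ 519

Gamma(k,θ) with k>1 has mode (k−1)θ, so θ = 4910/(k−1).
Need P(X < 7660) = 0.9 with θ tied to k this way. Start at k = 2, θ = 4910: P(X<7660) ≈ 0.462.
Too low — raise k to concentrate. Iterating converges to k ≈ 10.5.
Then θ = 4910/(10.5−1) ≈ 519.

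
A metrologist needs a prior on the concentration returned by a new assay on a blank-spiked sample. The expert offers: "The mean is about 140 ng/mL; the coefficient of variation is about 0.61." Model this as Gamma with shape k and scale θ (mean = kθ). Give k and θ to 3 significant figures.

For Gamma(k, scale θ): mean = kθ, variance = kθ², so CV = 1/√k.
CV = 0.61, hence k = 1/CV² = 2.69.
Then θ = mean/k = 140/2.69 = 52.1.

k ≈ 2.69, θ ≈ 52.1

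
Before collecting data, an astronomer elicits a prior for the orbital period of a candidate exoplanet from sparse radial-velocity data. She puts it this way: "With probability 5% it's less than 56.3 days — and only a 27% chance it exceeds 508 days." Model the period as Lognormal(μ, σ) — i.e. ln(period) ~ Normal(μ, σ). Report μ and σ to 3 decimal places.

μ ≈ 5.633, σ ≈ 0.974

If T ~ Lognormal(μ,σ) then ln T ~ Normal(μ,σ), so the p-quantile of ln T is μ + z_p·σ.
ln(56.3) = 4.031 and ln(508) = 6.23; z_{0.05} = -1.645, z_{0.73} = 0.6128.
σ = (6.23 − 4.031)/(0.6128 − (-1.645)) = 0.974.
μ = 4.031 − (-1.645)·0.974 = 5.633.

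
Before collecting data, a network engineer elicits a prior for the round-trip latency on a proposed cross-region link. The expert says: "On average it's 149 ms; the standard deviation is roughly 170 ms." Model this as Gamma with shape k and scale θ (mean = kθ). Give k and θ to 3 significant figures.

k ≈ 0.768, θ ≈ 194

For Gamma(k, scale θ): mean = kθ, variance = kθ², so CV = 1/√k.
CV = SD/mean = 170/149 = 1.141, hence k = 1/CV² = 0.768.
Then θ = mean/k = 149/0.768 = 194.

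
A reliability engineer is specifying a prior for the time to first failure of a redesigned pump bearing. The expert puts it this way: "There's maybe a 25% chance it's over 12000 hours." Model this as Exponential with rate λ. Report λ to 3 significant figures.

P(T > 12000.0) = e^(−λ·12000.0) = 0.25, so λ = −ln(0.25)/12000.0 = 0.000116.

λ ≈ 0.000116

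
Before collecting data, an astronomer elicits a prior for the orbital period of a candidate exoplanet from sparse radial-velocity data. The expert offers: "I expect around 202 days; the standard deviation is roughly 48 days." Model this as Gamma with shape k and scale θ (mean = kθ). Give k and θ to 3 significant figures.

k ≈ 17.7, θ ≈ 11.4

For Gamma(k, scale θ): mean = kθ, variance = kθ², so CV = 1/√k.
CV = SD/mean = 48/202 = 0.2376, hence k = 1/CV² = 17.7.
Then θ = mean/k = 202/17.7 = 11.4.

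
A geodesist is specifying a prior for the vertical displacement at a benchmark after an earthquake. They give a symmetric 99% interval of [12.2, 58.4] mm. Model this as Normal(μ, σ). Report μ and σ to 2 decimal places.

μ = 35.30, σ = 8.97

A symmetric 99% interval runs μ ± z·σ with z = 2.576.
Half-width = 23.1, so σ = 23.1/2.576 = 8.97.
μ is the interval midpoint, 35.30.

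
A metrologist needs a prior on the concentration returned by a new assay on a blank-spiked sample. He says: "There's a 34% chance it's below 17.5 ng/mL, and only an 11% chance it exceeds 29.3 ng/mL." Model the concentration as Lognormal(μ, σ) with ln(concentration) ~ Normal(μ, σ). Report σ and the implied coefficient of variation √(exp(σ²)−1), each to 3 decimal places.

σ ≈ 0.314, CV ≈ 0.322

If T ~ Lognormal(μ,σ) then ln T ~ Normal(μ,σ), so the p-quantile of ln T is μ + z_p·σ.
ln(17.5) = 2.862 and ln(29.3) = 3.378; z_{0.34} = -0.4125, z_{0.89} = 1.227.
σ = (3.378 − 2.862)/(1.227 − (-0.4125)) = 0.314.
μ = 2.862 − (-0.4125)·0.314 = 2.992.
CV = √(exp(σ²)−1) = √(exp(0.0989)−1) = 0.322.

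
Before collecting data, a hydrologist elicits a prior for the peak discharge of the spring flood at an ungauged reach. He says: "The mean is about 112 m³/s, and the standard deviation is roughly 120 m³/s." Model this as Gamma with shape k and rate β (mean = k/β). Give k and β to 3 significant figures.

For Gamma(k, rate β): mean = k/β, variance = k/β², so CV = 1/√k.
CV = SD/mean = 120/112 = 1.071, hence k = 1/CV² = 0.871.
Then β = k/mean = 0.871/112 = 0.00778.

k ≈ 0.871, β ≈ 0.00778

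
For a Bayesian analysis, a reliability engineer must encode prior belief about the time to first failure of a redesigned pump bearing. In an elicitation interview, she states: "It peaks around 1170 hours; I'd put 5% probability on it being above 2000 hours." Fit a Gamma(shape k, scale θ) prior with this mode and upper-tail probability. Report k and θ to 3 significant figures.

k ≈ 10.7, θ ≈ 120

Gamma(k,θ) with k>1 has mode (k−1)θ, so θ = 1170/(k−1).
Need P(X < 2000) = 0.95 with θ tied to k this way. Start at k = 2, θ = 1170: P(X<2000) ≈ 0.510.
Too low — raise k to concentrate. Iterating converges to k ≈ 10.7.
Then θ = 1170/(10.7−1) ≈ 120.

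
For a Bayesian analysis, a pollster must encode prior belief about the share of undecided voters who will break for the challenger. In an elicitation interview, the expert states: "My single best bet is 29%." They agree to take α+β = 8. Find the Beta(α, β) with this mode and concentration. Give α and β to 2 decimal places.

α = 2.74, β = 5.26

For α,β > 1 the Beta mode is (α−1)/(α+β−2). With α+β = 8, the mode is (α−1)/6.
Set (α−1)/6 = 0.29 → α = 1 + 0.29·6 = 2.74.
β = 8 − α = 5.26.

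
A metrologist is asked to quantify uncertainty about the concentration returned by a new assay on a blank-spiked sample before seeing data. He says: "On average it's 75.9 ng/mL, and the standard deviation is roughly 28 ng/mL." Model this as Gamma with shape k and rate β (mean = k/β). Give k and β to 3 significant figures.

k ≈ 7.35, β ≈ 0.0968

For Gamma(k, rate β): mean = k/β, variance = k/β², so CV = 1/√k.
CV = SD/mean = 28/75.9 = 0.3689, hence k = 1/CV² = 7.35.
Then β = k/mean = 7.35/75.9 = 0.0968.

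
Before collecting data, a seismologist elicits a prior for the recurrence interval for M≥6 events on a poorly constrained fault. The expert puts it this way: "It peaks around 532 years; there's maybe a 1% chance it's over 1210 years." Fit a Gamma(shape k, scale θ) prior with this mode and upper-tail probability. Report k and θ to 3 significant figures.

k ≈ 8.09, θ ≈ 75

Gamma(k,θ) with k>1 has mode (k−1)θ, so θ = 532/(k−1).
Need P(X < 1210) = 0.99 with θ tied to k this way. Start at k = 2, θ = 532: P(X<1210) ≈ 0.663.
Too low — raise k to concentrate. Iterating converges to k ≈ 8.09.
Then θ = 532/(8.09−1) ≈ 75.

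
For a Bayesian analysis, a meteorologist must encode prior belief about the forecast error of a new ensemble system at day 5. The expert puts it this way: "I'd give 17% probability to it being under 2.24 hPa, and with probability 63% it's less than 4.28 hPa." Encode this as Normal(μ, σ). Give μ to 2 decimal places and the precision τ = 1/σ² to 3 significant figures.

The p-quantile of Normal(μ,σ) is μ + z_p·σ, with z_{0.17} = -0.9542 and z_{0.63} = 0.3319.
Eliminate σ: μ = (z₂·x₁ − z₁·x₂)/(z₂ − z₁) = (0.3319·2.24 − (-0.9542)·4.28)/1.286 = 3.75.
Then σ = (x₂ − x₁)/(z₂ − z₁) = (4.28 − 2.24)/1.286 = 1.59.
Precision τ = 1/σ² = 1/1.586² = 0.397.

μ = 3.75, τ = 0.397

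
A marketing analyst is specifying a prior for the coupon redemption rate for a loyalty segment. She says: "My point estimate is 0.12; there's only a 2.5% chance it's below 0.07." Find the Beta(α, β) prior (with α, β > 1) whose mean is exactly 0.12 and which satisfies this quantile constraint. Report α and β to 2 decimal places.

With mean 0.12 fixed, write α = 0.12s, β = 0.88s where s = α+β.
Need P(θ < 0.07) = 0.025 under Beta(0.12s, 0.88s). Normal approximation: (q−m)/√(m(1−m)/s) ≈ z_{0.025} = -1.96, so s ≈ 0.12·0.88·(-1.96)²/(0.07−0.12)² = 162.3.
At s = 162.3: P(θ<0.07) ≈ 0.013. Adjusting to match 0.025 gives s ≈ 129.00.
So α = 0.12·129.00 ≈ 15.48, β = 0.88·129.00 ≈ 113.52.

α ≈ 15.48, β ≈ 113.52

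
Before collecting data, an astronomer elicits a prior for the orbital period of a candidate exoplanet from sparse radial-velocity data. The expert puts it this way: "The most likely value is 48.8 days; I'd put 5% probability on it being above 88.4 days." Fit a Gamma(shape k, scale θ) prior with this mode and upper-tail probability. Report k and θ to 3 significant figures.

Gamma(k,θ) with k>1 has mode (k−1)θ, so θ = 48.8/(k−1).
Need P(X < 88.4) = 0.95 with θ tied to k this way. Start at k = 2, θ = 48.8: P(X<88.4) ≈ 0.541.
Too low — raise k to concentrate. Iterating converges to k ≈ 8.89.
Then θ = 48.8/(8.89−1) ≈ 6.18.

k ≈ 8.89, θ ≈ 6.18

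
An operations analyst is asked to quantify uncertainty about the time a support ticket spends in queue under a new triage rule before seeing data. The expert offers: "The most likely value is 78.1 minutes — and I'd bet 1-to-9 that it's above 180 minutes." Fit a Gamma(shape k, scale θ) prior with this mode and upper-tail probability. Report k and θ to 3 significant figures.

Gamma(k,θ) with k>1 has mode (k−1)θ, so θ = 78.1/(k−1).
Need P(X < 180) = 0.9 with θ tied to k this way. Start at k = 2, θ = 78.1: P(X<180) ≈ 0.670.
Too low — raise k to concentrate. Iterating converges to k ≈ 3.76.
Then θ = 78.1/(3.76−1) ≈ 28.3.

k ≈ 3.76, θ ≈ 28.3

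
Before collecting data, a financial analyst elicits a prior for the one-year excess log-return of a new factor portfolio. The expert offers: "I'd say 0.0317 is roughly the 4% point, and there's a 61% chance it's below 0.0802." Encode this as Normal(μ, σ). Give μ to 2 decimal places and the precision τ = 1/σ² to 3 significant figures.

μ = 0.07, τ = 1750

The p-quantile of Normal(μ,σ) is μ + z_p·σ, with z_{0.04} = -1.751 and z_{0.61} = 0.2793.
Eliminate σ: μ = (z₂·x₁ − z₁·x₂)/(z₂ − z₁) = (0.2793·0.0317 − (-1.751)·0.0802)/2.03 = 0.07.
Then σ = (x₂ − x₁)/(z₂ − z₁) = (0.0802 − 0.0317)/2.03 = 0.02.
Precision τ = 1/σ² = 1/0.02389² = 1750.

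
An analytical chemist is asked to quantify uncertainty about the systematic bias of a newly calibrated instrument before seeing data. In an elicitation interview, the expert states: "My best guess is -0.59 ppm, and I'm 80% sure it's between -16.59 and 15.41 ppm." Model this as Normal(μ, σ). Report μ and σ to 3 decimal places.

μ = -0.590, σ = 12.485

A symmetric 80% interval runs μ ± z·σ with z = 1.282.
Half-width = 16, so σ = 16/1.282 = 12.485.
μ is the stated best guess, -0.590.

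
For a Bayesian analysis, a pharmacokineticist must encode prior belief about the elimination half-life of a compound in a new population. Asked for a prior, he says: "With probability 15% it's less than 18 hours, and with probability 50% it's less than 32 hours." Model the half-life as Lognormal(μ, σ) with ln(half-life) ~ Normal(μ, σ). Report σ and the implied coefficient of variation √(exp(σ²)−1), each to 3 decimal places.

If T ~ Lognormal(μ,σ) then ln T ~ Normal(μ,σ), so the p-quantile of ln T is μ + z_p·σ.
ln(18) = 2.89 and ln(32) = 3.466; z_{0.15} = -1.036, z_{0.5} = 0.
σ = (3.466 − 2.89)/(0 − (-1.036)) = 0.555.
μ = 2.89 − (-1.036)·0.555 = 3.466.
CV = √(exp(σ²)−1) = √(exp(0.3082)−1) = 0.601.

σ ≈ 0.555, CV ≈ 0.601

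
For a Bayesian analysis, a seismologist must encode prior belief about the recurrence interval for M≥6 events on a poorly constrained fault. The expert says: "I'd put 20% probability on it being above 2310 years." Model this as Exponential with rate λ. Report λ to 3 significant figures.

λ ≈ 0.000697

P(T > 2310.0) = e^(−λ·2310.0) = 0.2, so λ = −ln(0.2)/2310.0 = 0.000697.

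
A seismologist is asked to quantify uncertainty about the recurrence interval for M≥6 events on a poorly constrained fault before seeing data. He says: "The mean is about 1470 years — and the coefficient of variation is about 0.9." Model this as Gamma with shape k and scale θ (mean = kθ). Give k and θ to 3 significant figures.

k ≈ 1.23, θ ≈ 1190

For Gamma(k, scale θ): mean = kθ, variance = kθ², so CV = 1/√k.
CV = 0.9, hence k = 1/CV² = 1.23.
Then θ = mean/k = 1470/1.23 = 1190.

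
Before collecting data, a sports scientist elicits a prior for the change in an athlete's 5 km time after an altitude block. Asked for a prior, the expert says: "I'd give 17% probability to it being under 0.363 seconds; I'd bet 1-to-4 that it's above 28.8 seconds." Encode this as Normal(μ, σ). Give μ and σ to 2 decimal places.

μ = 15.47, σ = 15.84

The p-quantile of Normal(μ,σ) is μ + z_p·σ, with z_{0.17} = -0.9542 and z_{0.8} = 0.8416.
Eliminate σ: μ = (z₂·x₁ − z₁·x₂)/(z₂ − z₁) = (0.8416·0.363 − (-0.9542)·28.8)/1.796 = 15.47.
Then σ = (x₂ − x₁)/(z₂ − z₁) = (28.8 − 0.363)/1.796 = 15.84.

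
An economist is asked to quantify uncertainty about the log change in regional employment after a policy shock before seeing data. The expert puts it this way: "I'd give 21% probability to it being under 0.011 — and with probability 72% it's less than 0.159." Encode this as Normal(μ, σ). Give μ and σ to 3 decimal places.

For Normal(μ,σ), the p-quantile is μ + z_p·σ. Here z_{0.21} = -0.8064, z_{0.72} = 0.5828.
So 0.011 = μ − 0.8064σ and 0.159 = μ + 0.5828σ.
Subtracting: σ = (0.159 − 0.011)/(0.5828 − (-0.8064)) = 0.107.
Then μ = 0.011 − (-0.8064)·0.107 = 0.097.

μ = 0.097, σ = 0.107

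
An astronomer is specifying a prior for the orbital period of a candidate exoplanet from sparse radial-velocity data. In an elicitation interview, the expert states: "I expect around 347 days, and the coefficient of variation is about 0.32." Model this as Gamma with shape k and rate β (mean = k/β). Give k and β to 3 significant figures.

For Gamma(k, rate β): mean = k/β, variance = k/β², so CV = 1/√k.
CV = 0.32, hence k = 1/CV² = 9.77.
Then β = k/mean = 9.77/347 = 0.0281.

k ≈ 9.77, β ≈ 0.0281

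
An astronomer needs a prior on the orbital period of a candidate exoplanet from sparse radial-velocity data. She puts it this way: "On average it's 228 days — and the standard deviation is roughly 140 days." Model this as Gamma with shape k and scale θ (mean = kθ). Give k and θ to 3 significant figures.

For Gamma(k, scale θ): mean = kθ, variance = kθ², so CV = 1/√k.
CV = SD/mean = 140/228 = 0.614, hence k = 1/CV² = 2.65.
Then θ = mean/k = 228/2.65 = 86.

k ≈ 2.65, θ ≈ 86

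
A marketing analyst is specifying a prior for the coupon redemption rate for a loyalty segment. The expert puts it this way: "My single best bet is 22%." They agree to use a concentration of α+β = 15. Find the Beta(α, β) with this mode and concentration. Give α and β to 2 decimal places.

For α,β > 1 the Beta mode is (α−1)/(α+β−2). With α+β = 15, the mode is (α−1)/13.
Set (α−1)/13 = 0.22 → α = 1 + 0.22·13 = 3.86.
β = 15 − α = 11.14.

α = 3.86, β = 11.14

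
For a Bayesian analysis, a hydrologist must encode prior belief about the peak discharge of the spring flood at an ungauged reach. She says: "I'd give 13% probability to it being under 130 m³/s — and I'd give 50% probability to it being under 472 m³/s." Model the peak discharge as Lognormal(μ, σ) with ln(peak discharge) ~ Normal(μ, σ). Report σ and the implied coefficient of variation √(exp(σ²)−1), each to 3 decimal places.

If T ~ Lognormal(μ,σ) then ln T ~ Normal(μ,σ), so the p-quantile of ln T is μ + z_p·σ.
ln(130) = 4.868 and ln(472) = 6.157; z_{0.13} = -1.126, z_{0.5} = 0.
σ = (6.157 − 4.868)/(0 − (-1.126)) = 1.145.
μ = 4.868 − (-1.126)·1.145 = 6.157.
CV = √(exp(σ²)−1) = √(exp(1.3105)−1) = 1.646.

σ ≈ 1.145, CV ≈ 1.646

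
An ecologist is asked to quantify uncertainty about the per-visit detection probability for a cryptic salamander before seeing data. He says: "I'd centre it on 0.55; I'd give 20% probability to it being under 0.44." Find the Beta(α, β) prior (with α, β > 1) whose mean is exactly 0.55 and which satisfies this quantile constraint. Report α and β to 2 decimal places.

With mean 0.55 fixed, write α = 0.55s, β = 0.45s where s = α+β.
Need P(θ < 0.44) = 0.2 under Beta(0.55s, 0.45s). Normal approximation: (q−m)/√(m(1−m)/s) ≈ z_{0.2} = -0.842, so s ≈ 0.55·0.45·(-0.842)²/(0.44−0.55)² = 14.5.
At s = 14.5: P(θ<0.44) ≈ 0.200. Adjusting to match 0.2 gives s ≈ 14.45.
So α = 0.55·14.45 ≈ 7.95, β = 0.45·14.45 ≈ 6.50.

α ≈ 7.95, β ≈ 6.50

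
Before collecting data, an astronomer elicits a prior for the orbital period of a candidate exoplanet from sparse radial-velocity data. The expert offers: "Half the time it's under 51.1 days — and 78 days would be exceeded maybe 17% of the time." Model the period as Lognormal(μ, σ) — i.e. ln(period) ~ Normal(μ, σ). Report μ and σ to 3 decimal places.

If T ~ Lognormal(μ,σ) then ln T ~ Normal(μ,σ), so the p-quantile of ln T is μ + z_p·σ.
ln(51.1) = 3.934 and ln(78) = 4.357; z_{0.5} = 0, z_{0.83} = 0.9542.
σ = (4.357 − 3.934)/(0.9542 − (0)) = 0.443.
μ = 3.934 − (0)·0.443 = 3.934.

μ ≈ 3.934, σ ≈ 0.443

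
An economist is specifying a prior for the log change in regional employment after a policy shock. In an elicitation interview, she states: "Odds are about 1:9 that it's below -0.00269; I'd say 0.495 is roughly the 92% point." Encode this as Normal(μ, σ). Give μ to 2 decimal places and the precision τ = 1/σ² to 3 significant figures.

For Normal(μ,σ), the p-quantile is μ + z_p·σ. Here z_{0.1} = -1.282, z_{0.92} = 1.405.
So -0.00269 = μ − 1.282σ and 0.495 = μ + 1.405σ.
Subtracting: σ = (0.495 − -0.00269)/(1.405 − (-1.282)) = 0.19.
Then μ = -0.00269 − (-1.282)·0.19 = 0.23.
Precision τ = 1/σ² = 1/0.1852² = 29.1.

μ = 0.23, τ = 29.1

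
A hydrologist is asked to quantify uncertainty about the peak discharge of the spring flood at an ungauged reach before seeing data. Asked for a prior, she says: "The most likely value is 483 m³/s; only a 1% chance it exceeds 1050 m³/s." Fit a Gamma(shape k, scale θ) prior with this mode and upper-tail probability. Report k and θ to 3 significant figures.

k ≈ 9.01, θ ≈ 60.3

Gamma(k,θ) with k>1 has mode (k−1)θ, so θ = 483/(k−1).
Need P(X < 1050) = 0.99 with θ tied to k this way. Start at k = 2, θ = 483: P(X<1050) ≈ 0.639.
Too low — raise k to concentrate. Iterating converges to k ≈ 9.01.
Then θ = 483/(9.01−1) ≈ 60.3.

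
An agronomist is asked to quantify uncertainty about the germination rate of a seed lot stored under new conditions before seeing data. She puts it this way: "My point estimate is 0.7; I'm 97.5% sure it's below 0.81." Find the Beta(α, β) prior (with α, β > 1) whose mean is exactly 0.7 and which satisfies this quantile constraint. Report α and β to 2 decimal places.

With mean 0.7 fixed, write α = 0.7s, β = 0.3s where s = α+β.
Need P(θ < 0.81) = 0.975 under Beta(0.7s, 0.3s). Normal approximation: (q−m)/√(m(1−m)/s) ≈ z_{0.975} = 1.96, so s ≈ 0.7·0.3·(1.96)²/(0.81−0.7)² = 66.7.
At s = 66.7: P(θ<0.81) ≈ 0.983. Adjusting to match 0.975 gives s ≈ 57.80.
So α = 0.7·57.80 ≈ 40.46, β = 0.3·57.80 ≈ 17.34.

α ≈ 40.46, β ≈ 17.34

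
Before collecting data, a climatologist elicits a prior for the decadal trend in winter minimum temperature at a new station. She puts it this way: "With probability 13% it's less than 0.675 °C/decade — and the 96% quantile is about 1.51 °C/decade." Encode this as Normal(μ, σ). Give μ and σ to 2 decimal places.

μ = 1.00, σ = 0.29

For Normal(μ,σ), the p-quantile is μ + z_p·σ. Here z_{0.13} = -1.126, z_{0.96} = 1.751.
So 0.675 = μ − 1.126σ and 1.51 = μ + 1.751σ.
Subtracting: σ = (1.51 − 0.675)/(1.751 − (-1.126)) = 0.29.
Then μ = 0.675 − (-1.126)·0.29 = 1.00.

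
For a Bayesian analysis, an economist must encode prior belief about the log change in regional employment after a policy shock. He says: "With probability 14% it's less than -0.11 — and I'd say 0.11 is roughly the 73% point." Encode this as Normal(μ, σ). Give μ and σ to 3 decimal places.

For Normal(μ,σ), the p-quantile is μ + z_p·σ. Here z_{0.14} = -1.08, z_{0.73} = 0.6128.
So -0.11 = μ − 1.08σ and 0.11 = μ + 0.6128σ.
Subtracting: σ = (0.11 − -0.11)/(0.6128 − (-1.08)) = 0.130.
Then μ = -0.11 − (-1.08)·0.130 = 0.030.

μ = 0.030, σ = 0.130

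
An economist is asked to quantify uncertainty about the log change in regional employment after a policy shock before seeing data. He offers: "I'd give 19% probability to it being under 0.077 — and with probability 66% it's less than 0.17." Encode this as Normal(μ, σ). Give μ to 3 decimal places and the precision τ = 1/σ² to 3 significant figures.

μ = 0.140, τ = 193

The p-quantile of Normal(μ,σ) is μ + z_p·σ, with z_{0.19} = -0.8779 and z_{0.66} = 0.4125.
Eliminate σ: μ = (z₂·x₁ − z₁·x₂)/(z₂ − z₁) = (0.4125·0.077 − (-0.8779)·0.17)/1.29 = 0.140.
Then σ = (x₂ − x₁)/(z₂ − z₁) = (0.17 − 0.077)/1.29 = 0.072.
Precision τ = 1/σ² = 1/0.07207² = 193.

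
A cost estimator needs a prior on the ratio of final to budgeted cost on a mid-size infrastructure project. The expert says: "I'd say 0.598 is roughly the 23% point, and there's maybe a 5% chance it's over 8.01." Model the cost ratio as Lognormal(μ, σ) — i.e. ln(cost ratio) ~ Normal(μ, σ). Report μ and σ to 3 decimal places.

μ ≈ 0.290, σ ≈ 1.089

If T ~ Lognormal(μ,σ) then ln T ~ Normal(μ,σ), so the p-quantile of ln T is μ + z_p·σ.
ln(0.598) = -0.5142 and ln(8.01) = 2.081; z_{0.23} = -0.7388, z_{0.95} = 1.645.
σ = (2.081 − -0.5142)/(1.645 − (-0.7388)) = 1.089.
μ = -0.5142 − (-0.7388)·1.089 = 0.290.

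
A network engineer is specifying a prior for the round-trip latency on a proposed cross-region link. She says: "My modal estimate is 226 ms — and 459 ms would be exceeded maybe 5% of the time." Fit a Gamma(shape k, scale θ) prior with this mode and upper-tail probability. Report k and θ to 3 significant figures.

k ≈ 6.52, θ ≈ 41

Gamma(k,θ) with k>1 has mode (k−1)θ, so θ = 226/(k−1).
Need P(X < 459) = 0.95 with θ tied to k this way. Start at k = 2, θ = 226: P(X<459) ≈ 0.602.
Too low — raise k to concentrate. Iterating converges to k ≈ 6.52.
Then θ = 226/(6.52−1) ≈ 41.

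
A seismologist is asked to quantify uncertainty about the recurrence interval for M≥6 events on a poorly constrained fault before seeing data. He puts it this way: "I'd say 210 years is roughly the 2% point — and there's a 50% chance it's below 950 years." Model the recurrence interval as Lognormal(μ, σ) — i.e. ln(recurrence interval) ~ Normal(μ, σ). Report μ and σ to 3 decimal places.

If T ~ Lognormal(μ,σ) then ln T ~ Normal(μ,σ), so the p-quantile of ln T is μ + z_p·σ.
ln(210) = 5.347 and ln(950) = 6.856; z_{0.02} = -2.054, z_{0.5} = 0.
σ = (6.856 − 5.347)/(0 − (-2.054)) = 0.735.
μ = 5.347 − (-2.054)·0.735 = 6.856.

μ ≈ 6.856, σ ≈ 0.735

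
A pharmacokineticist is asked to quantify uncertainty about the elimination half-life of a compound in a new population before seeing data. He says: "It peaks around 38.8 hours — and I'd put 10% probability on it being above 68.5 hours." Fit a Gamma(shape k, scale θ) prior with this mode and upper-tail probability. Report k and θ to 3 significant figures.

k ≈ 6.88, θ ≈ 6.6

Gamma(k,θ) with k>1 has mode (k−1)θ, so θ = 38.8/(k−1).
Need P(X < 68.5) = 0.9 with θ tied to k this way. Start at k = 2, θ = 38.8: P(X<68.5) ≈ 0.527.
Too low — raise k to concentrate. Iterating converges to k ≈ 6.88.
Then θ = 38.8/(6.88−1) ≈ 6.6.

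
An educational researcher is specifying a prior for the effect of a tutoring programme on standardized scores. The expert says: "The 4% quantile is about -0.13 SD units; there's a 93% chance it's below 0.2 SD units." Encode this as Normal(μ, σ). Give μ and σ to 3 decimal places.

μ = 0.049, σ = 0.102

For Normal(μ,σ), the p-quantile is μ + z_p·σ. Here z_{0.04} = -1.751, z_{0.93} = 1.476.
So -0.13 = μ − 1.751σ and 0.2 = μ + 1.476σ.
Subtracting: σ = (0.2 − -0.13)/(1.476 − (-1.751)) = 0.102.
Then μ = -0.13 − (-1.751)·0.102 = 0.049.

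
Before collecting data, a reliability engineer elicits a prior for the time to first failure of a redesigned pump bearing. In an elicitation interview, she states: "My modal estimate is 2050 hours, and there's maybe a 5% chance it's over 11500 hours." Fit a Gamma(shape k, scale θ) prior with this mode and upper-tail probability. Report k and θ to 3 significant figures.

Gamma(k,θ) with k>1 has mode (k−1)θ, so θ = 2050/(k−1).
Need P(X < 11500) = 0.95 with θ tied to k this way. Start at k = 2, θ = 2050: P(X<11500) ≈ 0.976.
Too high — lower k to spread out. Iterating converges to k ≈ 1.78.
Then θ = 2050/(1.78−1) ≈ 2620.

k ≈ 1.78, θ ≈ 2620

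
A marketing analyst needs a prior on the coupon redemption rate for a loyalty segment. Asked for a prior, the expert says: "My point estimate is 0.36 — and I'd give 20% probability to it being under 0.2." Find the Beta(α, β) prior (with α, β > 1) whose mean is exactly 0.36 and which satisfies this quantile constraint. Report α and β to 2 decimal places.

With mean 0.36 fixed, write α = 0.36s, β = 0.64s where s = α+β.
Need P(θ < 0.2) = 0.2 under Beta(0.36s, 0.64s). Normal approximation: (q−m)/√(m(1−m)/s) ≈ z_{0.2} = -0.842, so s ≈ 0.36·0.64·(-0.842)²/(0.2−0.36)² = 6.4.
At s = 6.4: P(θ<0.2) ≈ 0.205. Adjusting to match 0.2 gives s ≈ 6.61.
So α = 0.36·6.61 ≈ 2.38, β = 0.64·6.61 ≈ 4.23.

α ≈ 2.38, β ≈ 4.23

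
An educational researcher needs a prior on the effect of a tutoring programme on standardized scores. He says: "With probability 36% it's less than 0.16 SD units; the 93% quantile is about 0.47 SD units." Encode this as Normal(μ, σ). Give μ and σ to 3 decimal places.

μ = 0.221, σ = 0.169

For Normal(μ,σ), the p-quantile is μ + z_p·σ. Here z_{0.36} = -0.3585, z_{0.93} = 1.476.
So 0.16 = μ − 0.3585σ and 0.47 = μ + 1.476σ.
Subtracting: σ = (0.47 − 0.16)/(1.476 − (-0.3585)) = 0.169.
Then μ = 0.16 − (-0.3585)·0.169 = 0.221.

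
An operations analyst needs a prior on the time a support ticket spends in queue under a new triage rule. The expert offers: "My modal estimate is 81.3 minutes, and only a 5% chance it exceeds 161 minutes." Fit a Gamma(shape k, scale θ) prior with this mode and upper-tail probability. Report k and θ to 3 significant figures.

k ≈ 6.94, θ ≈ 13.7

Gamma(k,θ) with k>1 has mode (k−1)θ, so θ = 81.3/(k−1).
Need P(X < 161) = 0.95 with θ tied to k this way. Start at k = 2, θ = 81.3: P(X<161) ≈ 0.589.
Too low — raise k to concentrate. Iterating converges to k ≈ 6.94.
Then θ = 81.3/(6.94−1) ≈ 13.7.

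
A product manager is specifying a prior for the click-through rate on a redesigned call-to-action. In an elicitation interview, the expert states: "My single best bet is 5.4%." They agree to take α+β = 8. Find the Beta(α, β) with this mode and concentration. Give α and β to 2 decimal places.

For α,β > 1 the Beta mode is (α−1)/(α+β−2). With α+β = 8, the mode is (α−1)/6.
Set (α−1)/6 = 0.054 → α = 1 + 0.054·6 = 1.32.
β = 8 − α = 6.68.

α = 1.32, β = 6.68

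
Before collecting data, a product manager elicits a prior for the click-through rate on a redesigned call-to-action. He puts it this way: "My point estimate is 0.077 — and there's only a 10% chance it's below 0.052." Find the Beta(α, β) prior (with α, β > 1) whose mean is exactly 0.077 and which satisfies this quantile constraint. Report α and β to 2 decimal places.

α ≈ 12.95, β ≈ 155.22

With mean 0.077 fixed, write α = 0.077s, β = 0.923s where s = α+β.
Need P(θ < 0.052) = 0.1 under Beta(0.077s, 0.923s). Normal approximation: (q−m)/√(m(1−m)/s) ≈ z_{0.1} = -1.28, so s ≈ 0.077·0.923·(-1.28)²/(0.052−0.077)² = 186.8.
At s = 186.8: P(θ<0.052) ≈ 0.087. Adjusting to match 0.1 gives s ≈ 168.17.
So α = 0.077·168.17 ≈ 12.95, β = 0.923·168.17 ≈ 155.22.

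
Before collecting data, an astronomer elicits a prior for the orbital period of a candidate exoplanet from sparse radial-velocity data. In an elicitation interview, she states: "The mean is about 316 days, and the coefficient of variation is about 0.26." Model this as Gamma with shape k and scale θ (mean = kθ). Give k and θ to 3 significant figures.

k ≈ 14.8, θ ≈ 21.4

For Gamma(k, scale θ): mean = kθ, variance = kθ², so CV = 1/√k.
CV = 0.26, hence k = 1/CV² = 14.8.
Then θ = mean/k = 316/14.8 = 21.4.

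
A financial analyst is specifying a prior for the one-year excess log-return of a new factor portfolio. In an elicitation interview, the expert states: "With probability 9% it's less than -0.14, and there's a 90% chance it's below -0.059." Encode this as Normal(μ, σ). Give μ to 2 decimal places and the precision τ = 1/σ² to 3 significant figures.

The p-quantile of Normal(μ,σ) is μ + z_p·σ, with z_{0.09} = -1.341 and z_{0.9} = 1.282.
Eliminate σ: μ = (z₂·x₁ − z₁·x₂)/(z₂ − z₁) = (1.282·-0.14 − (-1.341)·-0.059)/2.622 = -0.10.
Then σ = (x₂ − x₁)/(z₂ − z₁) = (-0.059 − -0.14)/2.622 = 0.03.
Precision τ = 1/σ² = 1/0.03089² = 1050.

μ = -0.10, τ = 1050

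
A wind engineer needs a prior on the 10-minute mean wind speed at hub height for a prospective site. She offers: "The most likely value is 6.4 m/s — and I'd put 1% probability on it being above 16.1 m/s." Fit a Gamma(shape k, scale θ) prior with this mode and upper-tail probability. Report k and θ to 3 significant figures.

k ≈ 6.51, θ ≈ 1.16

Gamma(k,θ) with k>1 has mode (k−1)θ, so θ = 6.4/(k−1).
Need P(X < 16.1) = 0.99 with θ tied to k this way. Start at k = 2, θ = 6.4: P(X<16.1) ≈ 0.716.
Too low — raise k to concentrate. Iterating converges to k ≈ 6.51.
Then θ = 6.4/(6.51−1) ≈ 1.16.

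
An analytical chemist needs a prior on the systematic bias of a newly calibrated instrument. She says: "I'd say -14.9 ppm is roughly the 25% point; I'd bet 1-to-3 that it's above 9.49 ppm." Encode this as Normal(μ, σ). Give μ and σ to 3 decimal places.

For Normal(μ,σ), the p-quantile is μ + z_p·σ. Here z_{0.25} = -0.6745, z_{0.75} = 0.6745.
So -14.9 = μ − 0.6745σ and 9.49 = μ + 0.6745σ.
Subtracting: σ = (9.49 − -14.9)/(0.6745 − (-0.6745)) = 18.080.
Then μ = -14.9 − (-0.6745)·18.080 = -2.705.

μ = -2.705, σ = 18.080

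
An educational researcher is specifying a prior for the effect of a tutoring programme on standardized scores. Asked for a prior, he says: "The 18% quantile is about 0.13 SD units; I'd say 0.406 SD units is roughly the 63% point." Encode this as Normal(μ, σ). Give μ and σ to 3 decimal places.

The p-quantile of Normal(μ,σ) is μ + z_p·σ, with z_{0.18} = -0.9154 and z_{0.63} = 0.3319.
Eliminate σ: μ = (z₂·x₁ − z₁·x₂)/(z₂ − z₁) = (0.3319·0.13 − (-0.9154)·0.406)/1.247 = 0.333.
Then σ = (x₂ − x₁)/(z₂ − z₁) = (0.406 − 0.13)/1.247 = 0.221.

μ = 0.333, σ = 0.221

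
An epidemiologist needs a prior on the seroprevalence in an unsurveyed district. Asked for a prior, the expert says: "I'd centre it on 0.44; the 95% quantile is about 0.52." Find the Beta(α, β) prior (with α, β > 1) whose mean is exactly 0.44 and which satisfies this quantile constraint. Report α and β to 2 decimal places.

With mean 0.44 fixed, write α = 0.44s, β = 0.56s where s = α+β.
Need P(θ < 0.52) = 0.95 under Beta(0.44s, 0.56s). Normal approximation: (q−m)/√(m(1−m)/s) ≈ z_{0.95} = 1.64, so s ≈ 0.44·0.56·(1.64)²/(0.52−0.44)² = 104.2.
At s = 104.2: P(θ<0.52) ≈ 0.949. Adjusting to match 0.95 gives s ≈ 105.01.
So α = 0.44·105.01 ≈ 46.20, β = 0.56·105.01 ≈ 58.81.

α ≈ 46.20, β ≈ 58.81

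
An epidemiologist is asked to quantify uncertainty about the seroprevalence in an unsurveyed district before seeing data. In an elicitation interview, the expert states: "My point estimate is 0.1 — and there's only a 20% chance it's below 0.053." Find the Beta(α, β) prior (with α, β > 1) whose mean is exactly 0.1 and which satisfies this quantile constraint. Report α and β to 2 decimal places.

α ≈ 2.95, β ≈ 26.55

With mean 0.1 fixed, write α = 0.1s, β = 0.9s where s = α+β.
Need P(θ < 0.053) = 0.2 under Beta(0.1s, 0.9s). Normal approximation: (q−m)/√(m(1−m)/s) ≈ z_{0.2} = -0.842, so s ≈ 0.1·0.9·(-0.842)²/(0.053−0.1)² = 28.9.
At s = 28.9: P(θ<0.053) ≈ 0.204. Adjusting to match 0.2 gives s ≈ 29.50.
So α = 0.1·29.50 ≈ 2.95, β = 0.9·29.50 ≈ 26.55.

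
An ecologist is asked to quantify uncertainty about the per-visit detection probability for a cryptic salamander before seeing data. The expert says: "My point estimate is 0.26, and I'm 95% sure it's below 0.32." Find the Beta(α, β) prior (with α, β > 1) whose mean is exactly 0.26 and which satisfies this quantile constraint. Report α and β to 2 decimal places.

With mean 0.26 fixed, write α = 0.26s, β = 0.74s where s = α+β.
Need P(θ < 0.32) = 0.95 under Beta(0.26s, 0.74s). Normal approximation: (q−m)/√(m(1−m)/s) ≈ z_{0.95} = 1.64, so s ≈ 0.26·0.74·(1.64)²/(0.32−0.26)² = 144.6.
At s = 144.6: P(θ<0.32) ≈ 0.946. Adjusting to match 0.95 gives s ≈ 152.51.
So α = 0.26·152.51 ≈ 39.65, β = 0.74·152.51 ≈ 112.85.

α ≈ 39.65, β ≈ 112.85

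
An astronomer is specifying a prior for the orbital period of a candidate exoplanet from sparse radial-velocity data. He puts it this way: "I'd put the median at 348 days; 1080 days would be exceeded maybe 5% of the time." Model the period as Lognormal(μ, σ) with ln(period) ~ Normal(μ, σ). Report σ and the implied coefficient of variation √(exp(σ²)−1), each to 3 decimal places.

If T ~ Lognormal(μ,σ) then ln T ~ Normal(μ,σ), so the p-quantile of ln T is μ + z_p·σ.
ln(348) = 5.852 and ln(1080) = 6.985; z_{0.5} = 0, z_{0.95} = 1.645.
σ = (6.985 − 5.852)/(1.645 − (0)) = 0.689.
μ = 5.852 − (0)·0.689 = 5.852.
CV = √(exp(σ²)−1) = √(exp(0.4741)−1) = 0.779.

σ ≈ 0.689, CV ≈ 0.779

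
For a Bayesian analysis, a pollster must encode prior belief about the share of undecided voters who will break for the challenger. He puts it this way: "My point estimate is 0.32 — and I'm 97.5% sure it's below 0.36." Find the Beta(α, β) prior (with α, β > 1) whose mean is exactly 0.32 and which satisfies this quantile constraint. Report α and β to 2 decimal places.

With mean 0.32 fixed, write α = 0.32s, β = 0.68s where s = α+β.
Need P(θ < 0.36) = 0.975 under Beta(0.32s, 0.68s). Normal approximation: (q−m)/√(m(1−m)/s) ≈ z_{0.975} = 1.96, so s ≈ 0.32·0.68·(1.96)²/(0.36−0.32)² = 522.4.
At s = 522.4: P(θ<0.36) ≈ 0.973. Adjusting to match 0.975 gives s ≈ 537.87.
So α = 0.32·537.87 ≈ 172.12, β = 0.68·537.87 ≈ 365.75.

α ≈ 172.12, β ≈ 365.75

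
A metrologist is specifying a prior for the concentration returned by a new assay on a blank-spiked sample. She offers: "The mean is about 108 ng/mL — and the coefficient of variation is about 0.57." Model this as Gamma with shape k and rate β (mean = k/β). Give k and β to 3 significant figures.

k ≈ 3.08, β ≈ 0.0285

For Gamma(k, rate β): mean = k/β, variance = k/β², so CV = 1/√k.
CV = 0.57, hence k = 1/CV² = 3.08.
Then β = k/mean = 3.08/108 = 0.0285.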